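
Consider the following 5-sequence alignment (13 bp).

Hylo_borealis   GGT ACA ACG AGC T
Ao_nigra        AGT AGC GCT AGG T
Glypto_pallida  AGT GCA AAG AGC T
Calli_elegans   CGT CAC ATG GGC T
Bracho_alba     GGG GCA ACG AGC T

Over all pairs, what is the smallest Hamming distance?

Pairwise Hamming distances:
  Hylo_borealis vs Ao_nigra: 6
  Hylo_borealis vs Glypto_pallida: 3
  Hylo_borealis vs Calli_elegans: 6
  Hylo_borealis vs Bracho_alba: 2
  Ao_nigra vs Glypto_pallida: 7
  Ao_nigra vs Calli_elegans: 8
  Ao_nigra vs Bracho_alba: 8
  Glypto_pallida vs Calli_elegans: 6
  Glypto_pallida vs Bracho_alba: 3
  Calli_elegans vs Bracho_alba: 7
The smallest is 2, between Hylo_borealis and Bracho_alba.

2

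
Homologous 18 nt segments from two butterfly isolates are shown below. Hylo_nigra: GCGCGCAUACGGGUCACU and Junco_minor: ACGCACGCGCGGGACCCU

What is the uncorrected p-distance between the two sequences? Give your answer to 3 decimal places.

Mismatches occur at site 1 (G→A), site 5 (G→A), site 7 (A→G), site 8 (U→C), site 9 (A→G), site 14 (U→A), site 16 (A→C).
There are 7 differences over 18 sites, so p = 7/18 = 0.389.

0.389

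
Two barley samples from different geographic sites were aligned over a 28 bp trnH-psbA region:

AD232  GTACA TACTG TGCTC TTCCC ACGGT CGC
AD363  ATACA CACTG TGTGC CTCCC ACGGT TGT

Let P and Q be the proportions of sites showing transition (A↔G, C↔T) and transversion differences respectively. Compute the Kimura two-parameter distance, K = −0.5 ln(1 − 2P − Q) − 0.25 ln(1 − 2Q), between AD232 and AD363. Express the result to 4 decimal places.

The sequences differ at positions 1 (G/A, transition), 6 (T/C, transition), 13 (C/T, transition), 14 (T/G, transversion), 16 (T/C, transition), 26 (C/T, transition), 28 (C/T, transition).
Of the 7 differences, 6 transitions and 1 transversion over 28 sites: P = 6/28 = 0.214286, Q = 1/28 = 0.035714.
d = −0.5·ln(0.535714) − 0.25·ln(0.928572) = −0.5·(-0.624155) − 0.25·(-0.074107) = 0.3306.

0.3306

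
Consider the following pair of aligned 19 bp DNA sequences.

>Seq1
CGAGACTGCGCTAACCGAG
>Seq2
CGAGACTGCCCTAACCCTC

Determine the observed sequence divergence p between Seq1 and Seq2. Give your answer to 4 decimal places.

Differing sites — 10:G/C; 17:G/C; 18:A/T; 19:G/C.
There are 4 differences over 19 sites, so p = 4/19 = 0.2105.

0.2105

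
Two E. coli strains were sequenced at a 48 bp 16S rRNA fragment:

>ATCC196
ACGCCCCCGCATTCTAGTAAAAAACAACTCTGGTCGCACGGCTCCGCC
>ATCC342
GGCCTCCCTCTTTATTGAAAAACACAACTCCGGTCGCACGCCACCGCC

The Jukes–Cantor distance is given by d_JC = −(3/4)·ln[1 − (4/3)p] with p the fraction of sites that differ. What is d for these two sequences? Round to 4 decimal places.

0.3360

Mismatches occur at site 1 (A↔G), site 2 (C↔G), site 3 (G↔C), site 5 (C↔T), site 9 (G↔T), site 11 (A↔T), site 14 (C↔A), site 16 (A↔T), site 18 (T↔A), site 23 (A↔C), site 31 (T↔C), site 41 (G↔C), site 43 (T↔A).
p = 13/48 = 0.270833.
d = −0.75 · ln(1 − (4/3)·0.270833) = −0.75 · ln(0.638889) = −0.75 · (-0.448025) = 0.3360.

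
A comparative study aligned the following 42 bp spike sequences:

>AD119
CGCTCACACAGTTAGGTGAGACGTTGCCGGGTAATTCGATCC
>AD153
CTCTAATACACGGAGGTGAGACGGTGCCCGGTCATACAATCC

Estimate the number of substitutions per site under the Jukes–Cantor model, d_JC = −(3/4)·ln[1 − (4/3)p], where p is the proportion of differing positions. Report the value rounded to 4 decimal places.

0.3222

Mismatches occur at site 2 (G→T), site 5 (C→A), site 7 (C→T), site 11 (G→C), site 12 (T→G), site 13 (T→G), site 24 (T→G), site 29 (G→C), site 33 (A→C), site 36 (T→A), site 38 (G→A).
p = 11/42 = 0.261905.
d = −0.75 · ln(1 − (4/3)·0.261905) = −0.75 · ln(0.650793) = −0.75 · (-0.429564) = 0.3222.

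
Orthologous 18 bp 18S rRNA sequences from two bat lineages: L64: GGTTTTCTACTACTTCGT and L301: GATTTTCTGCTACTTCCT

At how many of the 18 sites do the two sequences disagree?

The sequences differ at positions 2 (G/A), 9 (A/G), 17 (G/C).
That gives 3 mismatches out of 18 aligned sites, so the Hamming distance is 3.

3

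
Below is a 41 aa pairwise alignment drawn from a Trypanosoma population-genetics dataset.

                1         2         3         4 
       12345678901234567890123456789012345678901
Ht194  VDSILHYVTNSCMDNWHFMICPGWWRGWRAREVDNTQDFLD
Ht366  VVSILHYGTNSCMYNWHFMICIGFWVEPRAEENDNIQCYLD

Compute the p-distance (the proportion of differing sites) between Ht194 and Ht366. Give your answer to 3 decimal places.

0.317

Differing sites — 2:D/V; 8:V/G; 14:D/Y; 22:P/I; 24:W/F; 26:R/V; 27:G/E; 28:W/P; 31:R/E; 33:V/N; 36:T/I; 38:D/C; 39:F/Y.
There are 13 differences over 41 sites, so p = 13/41 = 0.317.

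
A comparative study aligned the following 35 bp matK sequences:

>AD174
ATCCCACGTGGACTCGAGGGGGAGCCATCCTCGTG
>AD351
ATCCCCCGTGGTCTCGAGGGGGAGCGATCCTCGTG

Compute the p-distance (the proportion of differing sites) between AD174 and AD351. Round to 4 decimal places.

The sequences differ at positions 6 (A/C), 12 (A/T), 26 (C/G).
There are 3 differences over 35 sites, so p = 3/35 = 0.0857.

0.0857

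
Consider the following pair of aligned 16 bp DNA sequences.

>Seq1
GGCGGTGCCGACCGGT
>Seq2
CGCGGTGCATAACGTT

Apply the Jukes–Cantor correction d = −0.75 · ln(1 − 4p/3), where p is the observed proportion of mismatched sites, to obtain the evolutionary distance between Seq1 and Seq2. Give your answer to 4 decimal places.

0.4042

Mismatches occur at site 1 (G↔C), site 9 (C↔A), site 10 (G↔T), site 12 (C↔A), site 15 (G↔T).
p = 5/16 = 0.312500.
d = −0.75 · ln(1 − (4/3)·0.312500) = −0.75 · ln(0.583333) = −0.75 · (-0.538997) = 0.4042.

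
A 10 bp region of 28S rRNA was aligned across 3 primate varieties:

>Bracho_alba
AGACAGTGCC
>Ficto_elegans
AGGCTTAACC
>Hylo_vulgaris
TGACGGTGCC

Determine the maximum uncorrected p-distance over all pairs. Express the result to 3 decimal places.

Pairwise Hamming distances:
  Bracho_alba vs Ficto_elegans: 5
  Bracho_alba vs Hylo_vulgaris: 2
  Ficto_elegans vs Hylo_vulgaris: 6
The largest is 6 mismatches, between Ficto_elegans and Hylo_vulgaris; p = 6/10 = 0.600.

0.600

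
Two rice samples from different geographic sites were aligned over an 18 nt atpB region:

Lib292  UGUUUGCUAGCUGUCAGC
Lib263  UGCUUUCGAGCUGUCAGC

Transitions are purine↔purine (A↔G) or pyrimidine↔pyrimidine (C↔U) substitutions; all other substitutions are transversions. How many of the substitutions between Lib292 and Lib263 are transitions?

1

Mismatches occur at site 3 (U→C, transition), site 6 (G→U, transversion), site 8 (U→G, transversion).
Of the 3 differences, 1 transition and 2 transversions, so the answer is 1.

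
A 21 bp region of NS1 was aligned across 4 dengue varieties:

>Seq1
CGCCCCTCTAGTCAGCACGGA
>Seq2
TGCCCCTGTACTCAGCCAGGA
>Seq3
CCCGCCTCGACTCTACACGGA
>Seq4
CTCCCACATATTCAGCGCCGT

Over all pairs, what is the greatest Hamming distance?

12

Pairwise Hamming distances:
  Seq1 vs Seq2: 5
  Seq1 vs Seq3: 6
  Seq1 vs Seq4: 8
  Seq2 vs Seq3: 9
  Seq2 vs Seq4: 10
  Seq3 vs Seq4: 12
The largest is 12, between Seq3 and Seq4.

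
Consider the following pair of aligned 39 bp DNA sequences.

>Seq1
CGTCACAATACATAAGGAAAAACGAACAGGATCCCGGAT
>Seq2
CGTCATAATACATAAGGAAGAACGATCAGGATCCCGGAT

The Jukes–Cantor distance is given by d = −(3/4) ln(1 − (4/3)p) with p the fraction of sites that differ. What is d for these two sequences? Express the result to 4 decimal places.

Differing sites — 6:C/T; 20:A/G; 26:A/T.
p = 3/39 = 0.076923.
d = −0.75 · ln(1 − (4/3)·0.076923) = −0.75 · ln(0.897436) = −0.75 · (-0.108213) = 0.0812.

0.0812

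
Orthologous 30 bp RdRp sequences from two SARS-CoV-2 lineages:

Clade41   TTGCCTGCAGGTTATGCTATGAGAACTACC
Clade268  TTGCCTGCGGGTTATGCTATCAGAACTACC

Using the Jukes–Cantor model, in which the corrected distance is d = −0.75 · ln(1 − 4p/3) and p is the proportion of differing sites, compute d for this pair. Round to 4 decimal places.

0.0698

Differing sites — 9:A/G; 21:G/C.
p = 2/30 = 0.066667.
d = −0.75 · ln(1 − (4/3)·0.066667) = −0.75 · ln(0.911111) = −0.75 · (-0.093091) = 0.0698.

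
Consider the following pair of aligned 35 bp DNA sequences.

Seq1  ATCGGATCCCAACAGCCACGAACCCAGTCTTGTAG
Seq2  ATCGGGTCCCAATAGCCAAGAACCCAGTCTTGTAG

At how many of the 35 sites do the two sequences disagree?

3

Mismatches occur at site 6 (A/G), site 13 (C/T), site 19 (C/A).
That gives 3 mismatches out of 35 aligned sites, so the Hamming distance is 3.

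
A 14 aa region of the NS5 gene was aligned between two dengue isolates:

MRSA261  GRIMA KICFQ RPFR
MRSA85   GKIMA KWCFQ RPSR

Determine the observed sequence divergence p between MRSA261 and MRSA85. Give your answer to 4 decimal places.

Differing sites — 2:R/K; 7:I/W; 13:F/S.
There are 3 differences over 14 sites, so p = 3/14 = 0.2143.

0.2143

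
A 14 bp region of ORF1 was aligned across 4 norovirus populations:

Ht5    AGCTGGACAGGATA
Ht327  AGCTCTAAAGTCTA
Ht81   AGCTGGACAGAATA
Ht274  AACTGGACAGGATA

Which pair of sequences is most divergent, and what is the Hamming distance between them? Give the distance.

6

Pairwise Hamming distances:
  Ht5 vs Ht327: 5
  Ht5 vs Ht81: 1
  Ht5 vs Ht274: 1
  Ht327 vs Ht81: 5
  Ht327 vs Ht274: 6
  Ht81 vs Ht274: 2
The largest is 6, between Ht327 and Ht274.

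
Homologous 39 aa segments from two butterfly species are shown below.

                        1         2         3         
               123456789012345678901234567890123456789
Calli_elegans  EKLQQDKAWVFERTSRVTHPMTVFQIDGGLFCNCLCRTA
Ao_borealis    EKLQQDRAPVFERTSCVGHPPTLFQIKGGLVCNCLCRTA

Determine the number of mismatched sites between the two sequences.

The sequences differ at positions 7 (K/R), 9 (W/P), 16 (R/C), 18 (T/G), 21 (M/P), 23 (V/L), 27 (D/K), 31 (F/V).
That gives 8 mismatches out of 39 aligned sites, so the Hamming distance is 8.

8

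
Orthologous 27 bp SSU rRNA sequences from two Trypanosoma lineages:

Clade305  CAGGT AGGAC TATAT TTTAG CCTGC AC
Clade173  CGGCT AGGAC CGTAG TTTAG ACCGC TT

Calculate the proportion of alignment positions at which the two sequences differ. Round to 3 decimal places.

Differing sites — 2:A/G; 4:G/C; 11:T/C; 12:A/G; 15:T/G; 21:C/A; 23:T/C; 26:A/T; 27:C/T.
There are 9 differences over 27 sites, so p = 9/27 = 0.333.

0.333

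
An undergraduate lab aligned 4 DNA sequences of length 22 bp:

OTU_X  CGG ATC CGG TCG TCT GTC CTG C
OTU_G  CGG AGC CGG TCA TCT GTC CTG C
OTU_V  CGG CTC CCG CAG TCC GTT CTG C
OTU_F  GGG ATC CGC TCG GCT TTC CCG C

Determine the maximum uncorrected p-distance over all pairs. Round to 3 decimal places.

Pairwise Hamming distances:
  OTU_X vs OTU_G: 2
  OTU_X vs OTU_V: 6
  OTU_X vs OTU_F: 5
  OTU_G vs OTU_V: 8
  OTU_G vs OTU_F: 7
  OTU_V vs OTU_F: 11
The largest is 11 mismatches, between OTU_V and OTU_F; p = 11/22 = 0.500.

0.500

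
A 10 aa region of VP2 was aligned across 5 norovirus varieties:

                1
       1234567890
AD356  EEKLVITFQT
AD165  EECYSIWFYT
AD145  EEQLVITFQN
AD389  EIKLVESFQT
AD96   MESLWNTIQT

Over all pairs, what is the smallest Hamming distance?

Pairwise Hamming distances:
  AD356 vs AD165: 5
  AD356 vs AD145: 2
  AD356 vs AD389: 3
  AD356 vs AD96: 5
  AD165 vs AD145: 6
  AD165 vs AD389: 7
  AD165 vs AD96: 8
  AD145 vs AD389: 5
  AD145 vs AD96: 6
  AD389 vs AD96: 7
The smallest is 2, between AD356 and AD145.

2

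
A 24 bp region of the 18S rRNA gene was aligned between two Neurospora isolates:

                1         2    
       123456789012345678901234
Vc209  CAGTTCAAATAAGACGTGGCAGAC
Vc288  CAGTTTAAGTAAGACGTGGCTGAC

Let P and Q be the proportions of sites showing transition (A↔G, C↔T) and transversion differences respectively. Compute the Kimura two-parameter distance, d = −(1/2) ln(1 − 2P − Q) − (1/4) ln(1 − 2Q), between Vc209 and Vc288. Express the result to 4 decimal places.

Differing sites — 6:C/T (Ti); 9:A/G (Ti); 21:A/T (Tv).
Of the 3 differences, 2 transitions and 1 transversion over 24 sites: P = 2/24 = 0.083333, Q = 1/24 = 0.041667.
d = −0.5·ln(0.791667) − 0.25·ln(0.916666) = −0.5·(-0.233614) − 0.25·(-0.087012) = 0.1386.

0.1386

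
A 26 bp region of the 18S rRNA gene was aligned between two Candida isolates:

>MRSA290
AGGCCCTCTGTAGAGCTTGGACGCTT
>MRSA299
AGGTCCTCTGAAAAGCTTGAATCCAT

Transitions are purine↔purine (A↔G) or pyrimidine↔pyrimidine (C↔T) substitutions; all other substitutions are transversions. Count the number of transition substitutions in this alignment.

The sequences differ at positions 4 (C/T, transition), 11 (T/A, transversion), 13 (G/A, transition), 20 (G/A, transition), 22 (C/T, transition), 23 (G/C, transversion), 25 (T/A, transversion).
Of the 7 differences, 4 transitions and 3 transversions, so the answer is 4.

4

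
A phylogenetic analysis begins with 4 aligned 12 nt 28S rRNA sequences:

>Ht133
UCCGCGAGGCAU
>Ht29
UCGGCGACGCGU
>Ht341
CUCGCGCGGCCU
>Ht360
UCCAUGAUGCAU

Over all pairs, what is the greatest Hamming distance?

7

Pairwise Hamming distances:
  Ht133 vs Ht29: 3
  Ht133 vs Ht341: 4
  Ht133 vs Ht360: 3
  Ht29 vs Ht341: 6
  Ht29 vs Ht360: 5
  Ht341 vs Ht360: 7
The largest is 7, between Ht341 and Ht360.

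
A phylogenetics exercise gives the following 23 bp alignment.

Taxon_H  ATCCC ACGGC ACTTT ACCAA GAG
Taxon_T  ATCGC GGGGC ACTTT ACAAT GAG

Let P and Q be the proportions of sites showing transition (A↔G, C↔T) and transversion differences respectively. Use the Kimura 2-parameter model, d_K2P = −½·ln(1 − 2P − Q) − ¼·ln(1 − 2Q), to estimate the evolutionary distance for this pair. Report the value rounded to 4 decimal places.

Differing sites — 4:C/G (Tv); 6:A/G (Ti); 7:C/G (Tv); 18:C/A (Tv); 20:A/T (Tv).
Of the 5 differences, 1 transition and 4 transversions over 23 sites: P = 1/23 = 0.043478, Q = 4/23 = 0.173913.
d = −0.5·ln(0.739131) − 0.25·ln(0.652174) = −0.5·(-0.302280) − 0.25·(-0.427444) = 0.2580.

0.2580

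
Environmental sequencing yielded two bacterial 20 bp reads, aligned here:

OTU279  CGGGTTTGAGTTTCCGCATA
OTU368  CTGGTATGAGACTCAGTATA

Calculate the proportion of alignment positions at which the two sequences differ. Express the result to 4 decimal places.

0.3000

Mismatches occur at site 2 (G/T), site 6 (T/A), site 11 (T/A), site 12 (T/C), site 15 (C/A), site 17 (C/T).
There are 6 differences over 20 sites, so p = 6/20 = 0.3000.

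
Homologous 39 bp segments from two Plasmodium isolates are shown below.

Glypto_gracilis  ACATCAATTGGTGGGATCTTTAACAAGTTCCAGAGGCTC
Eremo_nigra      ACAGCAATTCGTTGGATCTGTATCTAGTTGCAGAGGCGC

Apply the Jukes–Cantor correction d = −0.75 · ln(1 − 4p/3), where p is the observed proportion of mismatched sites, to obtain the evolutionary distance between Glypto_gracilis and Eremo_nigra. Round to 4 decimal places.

Mismatches occur at site 4 (T→G), site 10 (G→C), site 13 (G→T), site 20 (T→G), site 23 (A→T), site 25 (A→T), site 30 (C→G), site 38 (T→G).
p = 8/39 = 0.205128.
d = −0.75 · ln(1 − (4/3)·0.205128) = −0.75 · ln(0.726496) = −0.75 · (-0.319522) = 0.2396.

0.2396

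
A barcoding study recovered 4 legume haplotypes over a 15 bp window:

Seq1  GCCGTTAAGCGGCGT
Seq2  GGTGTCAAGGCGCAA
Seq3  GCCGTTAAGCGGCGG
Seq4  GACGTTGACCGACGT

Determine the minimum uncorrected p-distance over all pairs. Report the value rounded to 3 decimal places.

0.067

Pairwise Hamming distances:
  Seq1 vs Seq2: 7
  Seq1 vs Seq3: 1
  Seq1 vs Seq4: 4
  Seq2 vs Seq3: 7
  Seq2 vs Seq4: 10
  Seq3 vs Seq4: 5
The smallest is 1 mismatch, between Seq1 and Seq3; p = 1/15 = 0.067.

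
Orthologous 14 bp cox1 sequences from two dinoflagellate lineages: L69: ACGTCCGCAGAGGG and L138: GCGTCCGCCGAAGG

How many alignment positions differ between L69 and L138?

3

Mismatches occur at site 1 (A↔G), site 9 (A↔C), site 12 (G↔A).
That gives 3 mismatches out of 14 aligned sites, so the Hamming distance is 3.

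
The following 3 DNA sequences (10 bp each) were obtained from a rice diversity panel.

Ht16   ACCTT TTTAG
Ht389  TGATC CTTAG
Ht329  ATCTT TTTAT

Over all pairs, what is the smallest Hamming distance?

Pairwise Hamming distances:
  Ht16 vs Ht389: 5
  Ht16 vs Ht329: 2
  Ht389 vs Ht329: 6
The smallest is 2, between Ht16 and Ht329.

2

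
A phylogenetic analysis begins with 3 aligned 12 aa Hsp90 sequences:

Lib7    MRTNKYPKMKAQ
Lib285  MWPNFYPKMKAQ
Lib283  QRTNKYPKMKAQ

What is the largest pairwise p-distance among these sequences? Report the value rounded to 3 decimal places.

0.333

Pairwise Hamming distances:
  Lib7 vs Lib285: 3
  Lib7 vs Lib283: 1
  Lib285 vs Lib283: 4
The largest is 4 mismatches, between Lib285 and Lib283; p = 4/12 = 0.333.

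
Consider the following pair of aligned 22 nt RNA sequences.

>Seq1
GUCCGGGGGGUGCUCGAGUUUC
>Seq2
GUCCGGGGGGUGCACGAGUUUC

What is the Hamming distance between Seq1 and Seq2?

A single mismatch occurs at site 14 (U→A).
That gives 1 mismatch out of 22 aligned sites, so the Hamming distance is 1.

1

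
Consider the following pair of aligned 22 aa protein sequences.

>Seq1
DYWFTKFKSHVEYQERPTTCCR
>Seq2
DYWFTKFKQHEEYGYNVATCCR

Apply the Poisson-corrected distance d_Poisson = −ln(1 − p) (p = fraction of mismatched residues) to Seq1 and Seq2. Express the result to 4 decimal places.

0.3830

The sequences differ at positions 9 (S/Q), 11 (V/E), 14 (Q/G), 15 (E/Y), 16 (R/N), 17 (P/V), 18 (T/A).
p = 7/22 = 0.318182.
d = −ln(1 − 0.318182) = −ln(0.681818) = 0.3830.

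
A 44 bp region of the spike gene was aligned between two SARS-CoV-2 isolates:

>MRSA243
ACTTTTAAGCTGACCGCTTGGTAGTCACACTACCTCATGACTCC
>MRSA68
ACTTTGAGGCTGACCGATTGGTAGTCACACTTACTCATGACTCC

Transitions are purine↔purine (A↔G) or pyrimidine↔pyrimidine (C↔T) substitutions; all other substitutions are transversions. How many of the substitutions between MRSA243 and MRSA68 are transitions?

1

Mismatches occur at site 6 (T/G, transversion), site 8 (A/G, transition), site 17 (C/A, transversion), site 32 (A/T, transversion), site 33 (C/A, transversion).
Of the 5 differences, 1 transition and 4 transversions, so the answer is 1.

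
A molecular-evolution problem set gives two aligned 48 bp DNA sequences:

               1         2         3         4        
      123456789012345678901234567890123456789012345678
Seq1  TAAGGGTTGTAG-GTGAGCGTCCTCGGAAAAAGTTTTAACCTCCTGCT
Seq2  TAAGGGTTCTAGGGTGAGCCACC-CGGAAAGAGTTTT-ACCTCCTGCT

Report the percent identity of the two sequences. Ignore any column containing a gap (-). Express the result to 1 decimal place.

Excluding the 3 gap columns leaves 45 comparable sites.
Differing sites — 9:G/C; 20:G/C; 21:T/A; 31:A/G.
41 of the 45 comparable sites match, so the percent identity is 41/45 × 100 = 91.1%.

91.1%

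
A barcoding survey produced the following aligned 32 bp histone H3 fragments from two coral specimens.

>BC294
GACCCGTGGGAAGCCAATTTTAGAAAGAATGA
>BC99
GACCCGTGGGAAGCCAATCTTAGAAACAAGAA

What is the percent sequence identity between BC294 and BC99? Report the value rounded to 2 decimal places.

Mismatches occur at site 19 (T/C), site 27 (G/C), site 30 (T/G), site 31 (G/A).
28 of the 32 sites match, so the percent identity is 28/32 × 100 = 87.50%.

87.50%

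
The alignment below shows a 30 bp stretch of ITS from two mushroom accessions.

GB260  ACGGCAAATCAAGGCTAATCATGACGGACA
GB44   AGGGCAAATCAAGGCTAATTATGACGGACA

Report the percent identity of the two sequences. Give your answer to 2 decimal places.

Differing sites — 2:C/G; 20:C/T.
28 of the 30 sites match, so the percent identity is 28/30 × 100 = 93.33%.

93.33%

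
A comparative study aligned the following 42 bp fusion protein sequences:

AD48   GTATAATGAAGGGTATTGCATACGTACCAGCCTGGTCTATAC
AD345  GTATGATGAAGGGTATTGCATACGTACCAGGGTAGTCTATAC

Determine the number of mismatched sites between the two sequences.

Mismatches occur at site 5 (A→G), site 31 (C→G), site 32 (C→G), site 34 (G→A).
That gives 4 mismatches out of 42 aligned sites, so the Hamming distance is 4.

4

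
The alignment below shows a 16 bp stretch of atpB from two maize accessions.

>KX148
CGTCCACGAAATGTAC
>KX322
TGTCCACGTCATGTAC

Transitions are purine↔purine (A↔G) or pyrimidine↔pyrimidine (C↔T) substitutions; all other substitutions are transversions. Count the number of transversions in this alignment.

2

The sequences differ at positions 1 (C/T, transition), 9 (A/T, transversion), 10 (A/C, transversion).
Of the 3 differences, 1 transition and 2 transversions, so the answer is 2.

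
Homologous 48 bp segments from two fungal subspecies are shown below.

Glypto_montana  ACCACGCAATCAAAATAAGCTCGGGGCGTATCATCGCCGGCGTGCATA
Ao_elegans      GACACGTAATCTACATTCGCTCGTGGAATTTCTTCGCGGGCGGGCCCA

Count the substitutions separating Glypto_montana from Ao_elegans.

16

The sequences differ at positions 1 (A/G), 2 (C/A), 7 (C/T), 12 (A/T), 14 (A/C), 17 (A/T), 18 (A/C), 24 (G/T), 27 (C/A), 28 (G/A), 30 (A/T), 33 (A/T), 38 (C/G), 43 (T/G), 46 (A/C), 47 (T/C).
That gives 16 mismatches out of 48 aligned sites, so the Hamming distance is 16.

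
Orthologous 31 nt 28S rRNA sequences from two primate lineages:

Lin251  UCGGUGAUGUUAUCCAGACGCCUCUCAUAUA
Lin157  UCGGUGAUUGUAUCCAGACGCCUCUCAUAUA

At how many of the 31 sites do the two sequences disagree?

Mismatches occur at site 9 (G/U), site 10 (U/G).
That gives 2 mismatches out of 31 aligned sites, so the Hamming distance is 2.

2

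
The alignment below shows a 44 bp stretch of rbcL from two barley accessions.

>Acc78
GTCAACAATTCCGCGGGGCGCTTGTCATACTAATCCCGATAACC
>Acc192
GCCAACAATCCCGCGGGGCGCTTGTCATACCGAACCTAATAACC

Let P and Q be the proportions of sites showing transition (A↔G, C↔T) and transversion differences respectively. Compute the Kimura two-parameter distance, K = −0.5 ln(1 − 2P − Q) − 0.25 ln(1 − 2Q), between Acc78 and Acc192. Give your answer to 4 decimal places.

The sequences differ at positions 2 (T/C, transition), 10 (T/C, transition), 31 (T/C, transition), 32 (A/G, transition), 34 (T/A, transversion), 37 (C/T, transition), 38 (G/A, transition).
Of the 7 differences, 6 transitions and 1 transversion over 44 sites: P = 6/44 = 0.136364, Q = 1/44 = 0.022727.
d = −0.5·ln(0.704545) − 0.25·ln(0.954546) = −0.5·(-0.350203) − 0.25·(-0.046519) = 0.1867.

0.1867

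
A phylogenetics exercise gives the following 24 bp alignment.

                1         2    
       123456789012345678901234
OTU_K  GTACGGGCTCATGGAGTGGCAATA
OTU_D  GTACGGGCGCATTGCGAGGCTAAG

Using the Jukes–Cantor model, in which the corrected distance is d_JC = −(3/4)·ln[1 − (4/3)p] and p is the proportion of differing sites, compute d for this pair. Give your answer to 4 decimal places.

0.3694

Mismatches occur at site 9 (T→G), site 13 (G→T), site 15 (A→C), site 17 (T→A), site 21 (A→T), site 23 (T→A), site 24 (A→G).
p = 7/24 = 0.291667.
d = −0.75 · ln(1 − (4/3)·0.291667) = −0.75 · ln(0.611111) = −0.75 · (-0.492477) = 0.3694.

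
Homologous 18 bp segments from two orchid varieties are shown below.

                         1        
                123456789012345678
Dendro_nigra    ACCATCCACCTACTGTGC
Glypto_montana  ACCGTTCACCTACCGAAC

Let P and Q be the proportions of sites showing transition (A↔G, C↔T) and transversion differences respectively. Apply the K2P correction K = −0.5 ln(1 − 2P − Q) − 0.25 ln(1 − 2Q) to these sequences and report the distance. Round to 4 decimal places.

0.3760

Differing sites — 4:A/G (Ti); 6:C/T (Ti); 14:T/C (Ti); 16:T/A (Tv); 17:G/A (Ti).
Of the 5 differences, 4 transitions and 1 transversion over 18 sites: P = 4/18 = 0.222222, Q = 1/18 = 0.055556.
d = −0.5·ln(0.500000) − 0.25·ln(0.888888) = −0.5·(-0.693147) − 0.25·(-0.117784) = 0.3760.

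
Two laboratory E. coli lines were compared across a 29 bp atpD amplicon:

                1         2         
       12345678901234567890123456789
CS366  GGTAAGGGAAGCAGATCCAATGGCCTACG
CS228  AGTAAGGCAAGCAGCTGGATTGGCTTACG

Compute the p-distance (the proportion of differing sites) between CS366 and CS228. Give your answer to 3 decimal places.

The sequences differ at positions 1 (G/A), 8 (G/C), 15 (A/C), 17 (C/G), 18 (C/G), 20 (A/T), 25 (C/T).
There are 7 differences over 29 sites, so p = 7/29 = 0.241.

0.241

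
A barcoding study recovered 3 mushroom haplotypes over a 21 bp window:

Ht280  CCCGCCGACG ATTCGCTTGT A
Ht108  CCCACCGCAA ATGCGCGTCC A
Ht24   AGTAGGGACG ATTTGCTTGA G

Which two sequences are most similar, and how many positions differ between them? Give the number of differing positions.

Pairwise Hamming distances:
  Ht280 vs Ht108: 8
  Ht280 vs Ht24: 9
  Ht108 vs Ht24: 14
The smallest is 8, between Ht280 and Ht108.

8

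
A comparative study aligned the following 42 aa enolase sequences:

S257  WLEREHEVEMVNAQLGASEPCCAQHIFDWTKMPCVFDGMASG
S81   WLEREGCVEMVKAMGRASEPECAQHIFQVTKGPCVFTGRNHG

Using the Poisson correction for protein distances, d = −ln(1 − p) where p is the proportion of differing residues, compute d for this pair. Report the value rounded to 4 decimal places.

Mismatches occur at site 6 (H→G), site 7 (E→C), site 12 (N→K), site 14 (Q→M), site 15 (L→G), site 16 (G→R), site 21 (C→E), site 28 (D→Q), site 29 (W→V), site 32 (M→G), site 37 (D→T), site 39 (M→R), site 40 (A→N), site 41 (S→H).
p = 14/42 = 0.333333.
d = −ln(1 − 0.333333) = −ln(0.666667) = 0.4055.

0.4055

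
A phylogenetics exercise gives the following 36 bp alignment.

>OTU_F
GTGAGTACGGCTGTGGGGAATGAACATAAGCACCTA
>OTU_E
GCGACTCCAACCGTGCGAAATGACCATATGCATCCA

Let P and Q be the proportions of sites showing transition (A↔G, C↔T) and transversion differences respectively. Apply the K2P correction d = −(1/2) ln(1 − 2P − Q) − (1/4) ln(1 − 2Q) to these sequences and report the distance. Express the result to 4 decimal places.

Mismatches occur at site 2 (T→C, transition), site 5 (G→C, transversion), site 7 (A→C, transversion), site 9 (G→A, transition), site 10 (G→A, transition), site 12 (T→C, transition), site 16 (G→C, transversion), site 18 (G→A, transition), site 24 (A→C, transversion), site 29 (A→T, transversion), site 33 (C→T, transition), site 35 (T→C, transition).
Of the 12 differences, 7 transitions and 5 transversions over 36 sites: P = 7/36 = 0.194444, Q = 5/36 = 0.138889.
d = −0.5·ln(0.472223) − 0.25·ln(0.722222) = −0.5·(-0.750304) − 0.25·(-0.325423) = 0.4565.

0.4565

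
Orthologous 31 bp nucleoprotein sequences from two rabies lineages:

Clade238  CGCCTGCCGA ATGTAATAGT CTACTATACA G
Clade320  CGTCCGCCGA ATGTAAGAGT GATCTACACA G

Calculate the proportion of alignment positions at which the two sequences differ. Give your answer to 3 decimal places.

0.226

Mismatches occur at site 3 (C↔T), site 5 (T↔C), site 17 (T↔G), site 21 (C↔G), site 22 (T↔A), site 23 (A↔T), site 27 (T↔C).
There are 7 differences over 31 sites, so p = 7/31 = 0.226.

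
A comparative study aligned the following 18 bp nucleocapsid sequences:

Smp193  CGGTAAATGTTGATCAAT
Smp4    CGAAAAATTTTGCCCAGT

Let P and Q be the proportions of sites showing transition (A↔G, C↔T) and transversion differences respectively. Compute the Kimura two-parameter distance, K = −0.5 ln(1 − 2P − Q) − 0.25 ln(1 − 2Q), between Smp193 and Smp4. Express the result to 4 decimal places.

0.4479

The sequences differ at positions 3 (G/A, transition), 4 (T/A, transversion), 9 (G/T, transversion), 13 (A/C, transversion), 14 (T/C, transition), 17 (A/G, transition).
Of the 6 differences, 3 transitions and 3 transversions over 18 sites: P = 3/18 = 0.166667, Q = 3/18 = 0.166667.
d = −0.5·ln(0.499999) − 0.25·ln(0.666666) = −0.5·(-0.693149) − 0.25·(-0.405466) = 0.4479.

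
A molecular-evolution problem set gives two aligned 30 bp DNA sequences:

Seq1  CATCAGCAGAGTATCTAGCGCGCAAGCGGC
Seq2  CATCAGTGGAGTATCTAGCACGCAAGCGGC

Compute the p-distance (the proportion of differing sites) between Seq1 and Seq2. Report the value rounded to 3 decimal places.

0.100

Mismatches occur at site 7 (C→T), site 8 (A→G), site 20 (G→A).
There are 3 differences over 30 sites, so p = 3/30 = 0.100.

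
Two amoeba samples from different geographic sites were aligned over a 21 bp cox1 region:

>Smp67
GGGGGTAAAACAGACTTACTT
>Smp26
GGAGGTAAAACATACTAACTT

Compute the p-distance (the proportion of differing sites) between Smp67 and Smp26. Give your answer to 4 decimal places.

Mismatches occur at site 3 (G→A), site 13 (G→T), site 17 (T→A).
There are 3 differences over 21 sites, so p = 3/21 = 0.1429.

0.1429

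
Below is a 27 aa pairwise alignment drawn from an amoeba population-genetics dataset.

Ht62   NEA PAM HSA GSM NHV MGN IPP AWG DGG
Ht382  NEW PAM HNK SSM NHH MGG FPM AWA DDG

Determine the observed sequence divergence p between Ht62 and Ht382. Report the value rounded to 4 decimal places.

0.3704

The sequences differ at positions 3 (A/W), 8 (S/N), 9 (A/K), 10 (G/S), 15 (V/H), 18 (N/G), 19 (I/F), 21 (P/M), 24 (G/A), 26 (G/D).
There are 10 differences over 27 sites, so p = 10/27 = 0.3704.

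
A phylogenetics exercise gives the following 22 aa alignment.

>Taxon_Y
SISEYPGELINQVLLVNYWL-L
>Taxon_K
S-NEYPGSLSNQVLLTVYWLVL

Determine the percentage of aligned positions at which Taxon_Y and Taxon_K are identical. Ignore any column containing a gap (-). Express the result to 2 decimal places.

75.00%

Excluding the 2 gap columns leaves 20 comparable sites.
Mismatches occur at site 3 (S↔N), site 8 (E↔S), site 10 (I↔S), site 16 (V↔T), site 17 (N↔V).
15 of the 20 comparable sites match, so the percent identity is 15/20 × 100 = 75.00%.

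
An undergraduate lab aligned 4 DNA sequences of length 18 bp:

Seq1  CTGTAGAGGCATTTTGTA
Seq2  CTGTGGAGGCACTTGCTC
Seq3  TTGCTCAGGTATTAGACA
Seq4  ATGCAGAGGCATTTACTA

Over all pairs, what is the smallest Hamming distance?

Pairwise Hamming distances:
  Seq1 vs Seq2: 5
  Seq1 vs Seq3: 9
  Seq1 vs Seq4: 4
  Seq2 vs Seq3: 10
  Seq2 vs Seq4: 6
  Seq3 vs Seq4: 8
The smallest is 4, between Seq1 and Seq4.

4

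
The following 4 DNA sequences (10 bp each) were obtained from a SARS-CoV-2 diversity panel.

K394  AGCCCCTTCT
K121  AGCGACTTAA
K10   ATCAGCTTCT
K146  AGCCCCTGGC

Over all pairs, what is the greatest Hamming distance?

Pairwise Hamming distances:
  K394 vs K121: 4
  K394 vs K10: 3
  K394 vs K146: 3
  K121 vs K10: 5
  K121 vs K146: 5
  K10 vs K146: 6
The largest is 6, between K10 and K146.

6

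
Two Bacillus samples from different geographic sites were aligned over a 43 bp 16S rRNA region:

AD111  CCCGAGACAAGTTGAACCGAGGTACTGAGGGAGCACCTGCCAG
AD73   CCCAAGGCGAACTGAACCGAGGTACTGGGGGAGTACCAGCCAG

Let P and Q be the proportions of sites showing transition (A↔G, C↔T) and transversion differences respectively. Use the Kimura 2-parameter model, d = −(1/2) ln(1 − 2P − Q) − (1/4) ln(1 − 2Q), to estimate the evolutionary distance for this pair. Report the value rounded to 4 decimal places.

Differing sites — 4:G/A (Ti); 7:A/G (Ti); 9:A/G (Ti); 11:G/A (Ti); 12:T/C (Ti); 28:A/G (Ti); 34:C/T (Ti); 38:T/A (Tv).
Of the 8 differences, 7 transitions and 1 transversion over 43 sites: P = 7/43 = 0.162791, Q = 1/43 = 0.023256.
d = −0.5·ln(0.651162) − 0.25·ln(0.953488) = −0.5·(-0.428997) − 0.25·(-0.047628) = 0.2264.

0.2264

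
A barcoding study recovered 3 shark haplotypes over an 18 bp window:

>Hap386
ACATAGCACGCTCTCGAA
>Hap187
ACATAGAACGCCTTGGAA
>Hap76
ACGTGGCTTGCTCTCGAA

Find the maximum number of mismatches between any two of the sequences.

8

Pairwise Hamming distances:
  Hap386 vs Hap187: 4
  Hap386 vs Hap76: 4
  Hap187 vs Hap76: 8
The largest is 8, between Hap187 and Hap76.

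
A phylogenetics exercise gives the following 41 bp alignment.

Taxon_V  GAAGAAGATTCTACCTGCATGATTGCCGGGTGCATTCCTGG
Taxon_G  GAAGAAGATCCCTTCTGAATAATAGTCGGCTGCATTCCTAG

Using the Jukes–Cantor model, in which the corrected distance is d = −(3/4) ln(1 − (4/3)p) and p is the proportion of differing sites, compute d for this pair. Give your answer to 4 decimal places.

0.2950

Mismatches occur at site 10 (T→C), site 12 (T→C), site 13 (A→T), site 14 (C→T), site 18 (C→A), site 21 (G→A), site 24 (T→A), site 26 (C→T), site 30 (G→C), site 40 (G→A).
p = 10/41 = 0.243902.
d = −0.75 · ln(1 − (4/3)·0.243902) = −0.75 · ln(0.674797) = −0.75 · (-0.393343) = 0.2950.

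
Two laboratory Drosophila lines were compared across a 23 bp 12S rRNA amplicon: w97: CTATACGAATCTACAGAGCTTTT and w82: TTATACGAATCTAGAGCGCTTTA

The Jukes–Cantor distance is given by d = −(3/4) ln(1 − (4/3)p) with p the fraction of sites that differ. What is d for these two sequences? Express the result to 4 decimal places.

0.1979

Mismatches occur at site 1 (C→T), site 14 (C→G), site 17 (A→C), site 23 (T→A).
p = 4/23 = 0.173913.
d = −0.75 · ln(1 − (4/3)·0.173913) = −0.75 · ln(0.768116) = −0.75 · (-0.263815) = 0.1979.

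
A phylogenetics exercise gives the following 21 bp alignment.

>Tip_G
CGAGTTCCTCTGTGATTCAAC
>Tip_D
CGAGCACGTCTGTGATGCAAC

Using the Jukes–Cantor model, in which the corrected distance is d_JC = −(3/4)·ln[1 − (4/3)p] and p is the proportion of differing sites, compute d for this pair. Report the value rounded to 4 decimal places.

0.2197

Differing sites — 5:T/C; 6:T/A; 8:C/G; 17:T/G.
p = 4/21 = 0.190476.
d = −0.75 · ln(1 − (4/3)·0.190476) = −0.75 · ln(0.746032) = −0.75 · (-0.292987) = 0.2197.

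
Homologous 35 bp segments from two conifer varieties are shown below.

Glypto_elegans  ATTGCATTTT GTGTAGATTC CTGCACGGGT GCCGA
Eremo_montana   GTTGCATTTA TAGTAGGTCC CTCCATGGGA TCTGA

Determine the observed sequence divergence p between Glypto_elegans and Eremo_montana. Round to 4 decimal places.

0.3143

Mismatches occur at site 1 (A→G), site 10 (T→A), site 11 (G→T), site 12 (T→A), site 17 (A→G), site 19 (T→C), site 23 (G→C), site 26 (C→T), site 30 (T→A), site 31 (G→T), site 33 (C→T).
There are 11 differences over 35 sites, so p = 11/35 = 0.3143.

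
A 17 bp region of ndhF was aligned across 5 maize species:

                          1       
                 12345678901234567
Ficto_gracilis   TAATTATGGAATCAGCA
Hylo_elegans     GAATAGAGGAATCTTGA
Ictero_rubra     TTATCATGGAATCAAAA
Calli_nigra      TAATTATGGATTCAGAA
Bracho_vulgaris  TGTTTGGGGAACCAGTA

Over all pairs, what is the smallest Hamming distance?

Pairwise Hamming distances:
  Ficto_gracilis vs Hylo_elegans: 7
  Ficto_gracilis vs Ictero_rubra: 4
  Ficto_gracilis vs Calli_nigra: 2
  Ficto_gracilis vs Bracho_vulgaris: 6
  Hylo_elegans vs Ictero_rubra: 8
  Hylo_elegans vs Calli_nigra: 8
  Hylo_elegans vs Bracho_vulgaris: 9
  Ictero_rubra vs Calli_nigra: 4
  Ictero_rubra vs Bracho_vulgaris: 8
  Calli_nigra vs Bracho_vulgaris: 7
The smallest is 2, between Ficto_gracilis and Calli_nigra.

2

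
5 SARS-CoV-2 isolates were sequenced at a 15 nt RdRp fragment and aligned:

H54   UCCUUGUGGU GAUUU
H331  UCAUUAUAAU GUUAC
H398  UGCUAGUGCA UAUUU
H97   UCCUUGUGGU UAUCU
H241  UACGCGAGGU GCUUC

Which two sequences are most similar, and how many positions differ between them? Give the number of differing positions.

Pairwise Hamming distances:
  H54 vs H331: 7
  H54 vs H398: 5
  H54 vs H97: 2
  H54 vs H241: 6
  H331 vs H398: 11
  H331 vs H97: 8
  H331 vs H241: 10
  H398 vs H97: 5
  H398 vs H241: 9
  H97 vs H241: 8
The smallest is 2, between H54 and H97.

2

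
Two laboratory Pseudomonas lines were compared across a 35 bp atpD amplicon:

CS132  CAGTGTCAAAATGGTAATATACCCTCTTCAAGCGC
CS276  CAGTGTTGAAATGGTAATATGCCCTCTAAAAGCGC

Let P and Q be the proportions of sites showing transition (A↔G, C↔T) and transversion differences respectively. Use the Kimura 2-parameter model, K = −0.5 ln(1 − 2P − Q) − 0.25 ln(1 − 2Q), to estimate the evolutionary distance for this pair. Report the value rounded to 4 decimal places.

0.1601

The sequences differ at positions 7 (C/T, transition), 8 (A/G, transition), 21 (A/G, transition), 28 (T/A, transversion), 29 (C/A, transversion).
Of the 5 differences, 3 transitions and 2 transversions over 35 sites: P = 3/35 = 0.085714, Q = 2/35 = 0.057143.
d = −0.5·ln(0.771429) − 0.25·ln(0.885714) = −0.5·(-0.259511) − 0.25·(-0.121361) = 0.1601.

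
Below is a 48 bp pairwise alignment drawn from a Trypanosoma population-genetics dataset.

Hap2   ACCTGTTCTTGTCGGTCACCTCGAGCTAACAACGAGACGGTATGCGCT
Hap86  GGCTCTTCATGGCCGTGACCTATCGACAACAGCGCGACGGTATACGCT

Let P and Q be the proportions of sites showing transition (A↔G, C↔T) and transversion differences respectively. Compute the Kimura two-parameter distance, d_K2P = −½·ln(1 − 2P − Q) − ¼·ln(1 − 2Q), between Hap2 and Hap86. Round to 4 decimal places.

0.4052

Differing sites — 1:A/G (Ti); 2:C/G (Tv); 5:G/C (Tv); 9:T/A (Tv); 12:T/G (Tv); 14:G/C (Tv); 17:C/G (Tv); 22:C/A (Tv); 23:G/T (Tv); 24:A/C (Tv); 26:C/A (Tv); 27:T/C (Ti); 32:A/G (Ti); 35:A/C (Tv); 44:G/A (Ti).
Of the 15 differences, 4 transitions and 11 transversions over 48 sites: P = 4/48 = 0.083333, Q = 11/48 = 0.229167.
d = −0.5·ln(0.604167) − 0.25·ln(0.541666) = −0.5·(-0.503905) − 0.25·(-0.613106) = 0.4052.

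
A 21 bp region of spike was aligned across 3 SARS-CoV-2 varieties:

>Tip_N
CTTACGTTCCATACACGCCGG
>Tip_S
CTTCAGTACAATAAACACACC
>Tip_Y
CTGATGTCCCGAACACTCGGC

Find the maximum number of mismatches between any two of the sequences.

Pairwise Hamming distances:
  Tip_N vs Tip_S: 9
  Tip_N vs Tip_Y: 8
  Tip_S vs Tip_Y: 11
The largest is 11, between Tip_S and Tip_Y.

11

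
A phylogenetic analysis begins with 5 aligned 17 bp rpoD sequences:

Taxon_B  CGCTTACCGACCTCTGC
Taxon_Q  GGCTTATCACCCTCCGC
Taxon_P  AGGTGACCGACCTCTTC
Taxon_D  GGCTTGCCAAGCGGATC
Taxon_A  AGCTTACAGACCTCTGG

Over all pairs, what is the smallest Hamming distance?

Pairwise Hamming distances:
  Taxon_B vs Taxon_Q: 5
  Taxon_B vs Taxon_P: 4
  Taxon_B vs Taxon_D: 8
  Taxon_B vs Taxon_A: 3
  Taxon_Q vs Taxon_P: 8
  Taxon_Q vs Taxon_D: 8
  Taxon_Q vs Taxon_A: 7
  Taxon_P vs Taxon_D: 9
  Taxon_P vs Taxon_A: 5
  Taxon_D vs Taxon_A: 10
The smallest is 3, between Taxon_B and Taxon_A.

3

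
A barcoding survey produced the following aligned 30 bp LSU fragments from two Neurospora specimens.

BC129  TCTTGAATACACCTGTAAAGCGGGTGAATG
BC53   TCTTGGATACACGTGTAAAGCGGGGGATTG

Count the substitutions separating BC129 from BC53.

Mismatches occur at site 6 (A→G), site 13 (C→G), site 25 (T→G), site 28 (A→T).
That gives 4 mismatches out of 30 aligned sites, so the Hamming distance is 4.

4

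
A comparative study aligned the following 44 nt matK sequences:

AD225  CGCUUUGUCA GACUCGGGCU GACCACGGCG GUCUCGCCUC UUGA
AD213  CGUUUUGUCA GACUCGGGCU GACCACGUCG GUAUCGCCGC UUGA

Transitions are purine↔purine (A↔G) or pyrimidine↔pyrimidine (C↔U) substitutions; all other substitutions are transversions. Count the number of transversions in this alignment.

Differing sites — 3:C/U (Ti); 28:G/U (Tv); 33:C/A (Tv); 39:U/G (Tv).
Of the 4 differences, 1 transition and 3 transversions, so the answer is 3.

3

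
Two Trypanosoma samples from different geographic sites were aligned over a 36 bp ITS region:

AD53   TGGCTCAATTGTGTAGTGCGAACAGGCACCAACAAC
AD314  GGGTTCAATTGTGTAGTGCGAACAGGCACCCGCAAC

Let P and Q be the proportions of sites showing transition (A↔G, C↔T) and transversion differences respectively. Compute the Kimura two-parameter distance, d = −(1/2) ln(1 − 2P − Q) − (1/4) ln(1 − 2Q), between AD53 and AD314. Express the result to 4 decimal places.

0.1206

Mismatches occur at site 1 (T↔G, transversion), site 4 (C↔T, transition), site 31 (A↔C, transversion), site 32 (A↔G, transition).
Of the 4 differences, 2 transitions and 2 transversions over 36 sites: P = 2/36 = 0.055556, Q = 2/36 = 0.055556.
d = −0.5·ln(0.833332) − 0.25·ln(0.888888) = −0.5·(-0.182323) − 0.25·(-0.117784) = 0.1206.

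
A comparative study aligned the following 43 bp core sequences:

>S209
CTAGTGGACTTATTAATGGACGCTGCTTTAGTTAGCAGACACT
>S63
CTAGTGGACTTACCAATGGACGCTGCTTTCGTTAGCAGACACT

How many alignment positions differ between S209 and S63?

Mismatches occur at site 13 (T↔C), site 14 (T↔C), site 30 (A↔C).
That gives 3 mismatches out of 43 aligned sites, so the Hamming distance is 3.

3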